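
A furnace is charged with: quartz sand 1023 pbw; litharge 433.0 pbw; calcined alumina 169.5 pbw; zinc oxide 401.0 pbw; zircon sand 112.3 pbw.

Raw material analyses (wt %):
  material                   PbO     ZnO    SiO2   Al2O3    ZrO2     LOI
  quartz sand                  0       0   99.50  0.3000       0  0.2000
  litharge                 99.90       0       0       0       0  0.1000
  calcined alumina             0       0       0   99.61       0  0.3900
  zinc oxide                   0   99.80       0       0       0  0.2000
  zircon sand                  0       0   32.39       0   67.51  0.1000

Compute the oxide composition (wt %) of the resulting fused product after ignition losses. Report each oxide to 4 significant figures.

Glass mass = 2135 pbw (batch 2139 − LOI 4.054).
Composition: PbO 20.26%, ZnO 18.75%, SiO2 49.39%, Al2O3 8.053%, ZrO2 3.551%

Working values are printed (rounded to 4 significant digits) as written; full float precision is kept at every stage; a single rounding produces each reported number — all derived quantities, which include glass mass, ignition loss, the five compositions, totals, yield, are computed in full float precision, as they appear in question or answer, using the weight values on 2135 pbw of glass.
What the batch supplies per oxide:
  PbO: 433.0·0.9990 = 432.6 pbw
  ZnO: 401.0·0.9980 = 400.2 pbw
  SiO2: 1023·0.9950 + 112.3·0.3239 = 1054 pbw
  Al2O3: 1023·0.003000 + 169.5·0.9961 = 171.9 pbw
  ZrO2: 112.3·0.6751 = 75.81 pbw
LOI: 1023·0.002000 + 433.0·0.001000 + 169.5·0.003900 + 401.0·0.002000 + 112.3·0.001000 = 4.054 pbw
Net of LOI, the glass mass = 2139 − 4.054 = 2135 pbw (matching Σ of the oxides)
wt % = 100 × oxide mass / glass mass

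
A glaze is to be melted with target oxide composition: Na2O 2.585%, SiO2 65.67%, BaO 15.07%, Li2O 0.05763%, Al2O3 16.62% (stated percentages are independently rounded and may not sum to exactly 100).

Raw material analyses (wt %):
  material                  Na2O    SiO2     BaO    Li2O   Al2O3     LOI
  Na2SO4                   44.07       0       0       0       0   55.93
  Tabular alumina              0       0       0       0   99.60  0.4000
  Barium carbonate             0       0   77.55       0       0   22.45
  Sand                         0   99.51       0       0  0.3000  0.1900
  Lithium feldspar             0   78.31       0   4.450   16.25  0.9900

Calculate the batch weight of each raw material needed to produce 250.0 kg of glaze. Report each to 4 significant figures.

Batch per 250.0 kg glaze:
  Na2SO4: 14.66 kg
  Tabular alumina: 40.70 kg
  Barium carbonate: 48.58 kg
  Sand: 162.4 kg
  Lithium feldspar: 3.238 kg
Total batch = 269.6 kg; LOI loss = 19.61 kg; yield = 92.73%

Every computation holds full float precision in all steps; working values are displayed, rounded to four significant digits, as written. Every reported number receives exactly one rounding; derived quantities are rebuilt from the batch weights on 250.0 kg of glass at exact precision (the totals, the yield, net glass mass, LOI, the five compositions), as given in either problem or answer.
Target masses of each oxide per 250.0 kg glaze:
  Na2O: 2.585% × 250.0 = 6.462 kg
  SiO2: 65.67% × 250.0 = 164.2 kg
  BaO: 15.07% × 250.0 = 37.67 kg
  Li2O: 0.05763% × 250.0 = 0.1441 kg
  Al2O3: 16.62% × 250.0 = 41.55 kg
Oxide-by-oxide audit with the batch weights as given, under the basis named above (delivered sums recover each target inside rounding margins):
  Na2O: 14.66·0.4407 = 6.461 kg (target 6.462 kg)
  SiO2: 162.4·0.9951 + 3.238·0.7831 = 164.1 kg (target 164.2 kg)
  BaO: 48.58·0.7755 = 37.67 kg (target 37.67 kg)
  Li2O: 3.238·0.04450 = 0.1441 kg (target 0.1441 kg)
  Al2O3: 40.70·0.9960 + 162.4·0.003000 + 3.238·0.1625 = 41.55 kg (target 41.55 kg)
Glass mass check: total charge less LOI = 250.0 kg (the Σ of target masses is 250.0 kg; the stated basis being 250.0 kg — differing by rounding only).
Adding the batch up: Σ batch = 269.6 kg; the LOI term Σ batch·LOI equals 19.61 kg; as yield: glass ÷ batch → 92.73%.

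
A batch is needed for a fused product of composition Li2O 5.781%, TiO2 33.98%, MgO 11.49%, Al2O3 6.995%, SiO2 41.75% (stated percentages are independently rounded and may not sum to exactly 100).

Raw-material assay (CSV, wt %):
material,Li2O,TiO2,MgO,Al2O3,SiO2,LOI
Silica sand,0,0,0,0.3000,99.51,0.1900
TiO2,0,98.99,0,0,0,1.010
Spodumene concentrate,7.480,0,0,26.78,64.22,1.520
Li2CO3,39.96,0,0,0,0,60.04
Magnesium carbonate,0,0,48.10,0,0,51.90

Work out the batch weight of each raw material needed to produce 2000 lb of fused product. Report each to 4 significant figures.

In-progress results are rounded to four significant figures wherever printed — all arithmetic keeps full precision all the way through; a single rounding produces each reported number; all derived quantities, including the five compositions, yield, totals, LOI, net glass mass, are recomputed from the weighed amounts at 2000 lb of glass in exact precision, as written in problem or answer.
The oxide mass targets at 2000 lb fused product:
  Li2O: 5.781% × 2000 = 115.6 lb
  TiO2: 33.98% × 2000 = 679.6 lb
  MgO: 11.49% × 2000 = 229.8 lb
  Al2O3: 6.995% × 2000 = 139.9 lb
  SiO2: 41.75% × 2000 = 835.0 lb
Checking each oxide sum using the reported weights, relative to the basis at hand (summed amounts equal target values given rounding of the digits):
  Li2O: 516.7·0.07480 + 192.6·0.3996 = 115.6 lb (target 115.6 lb)
  TiO2: 686.5·0.9899 = 679.6 lb (target 679.6 lb)
  MgO: 477.8·0.4810 = 229.8 lb (target 229.8 lb)
  Al2O3: 505.6·0.003000 + 516.7·0.2678 = 139.9 lb (target 139.9 lb)
  SiO2: 505.6·0.9951 + 516.7·0.6422 = 834.9 lb (target 835.0 lb)
Glass-mass closure: whole batch net of LOI = 2000 lb (summing oxide targets gives 2000 lb; against the stated basis, 2000 lb — rounding explains the deltas).
Adding the batch up: Σ batch = 2379 lb; loss to ignition Σ batch·LOI = 379.4 lb; yield, glass over the total, = 84.06%.

Batch per 2000 lb fused product:
  Silica sand: 505.6 lb
  TiO2: 686.5 lb
  Spodumene concentrate: 516.7 lb
  Li2CO3: 192.6 lb
  Magnesium carbonate: 477.8 lb
Total batch = 2379 lb; LOI loss = 379.4 lb; yield = 84.06%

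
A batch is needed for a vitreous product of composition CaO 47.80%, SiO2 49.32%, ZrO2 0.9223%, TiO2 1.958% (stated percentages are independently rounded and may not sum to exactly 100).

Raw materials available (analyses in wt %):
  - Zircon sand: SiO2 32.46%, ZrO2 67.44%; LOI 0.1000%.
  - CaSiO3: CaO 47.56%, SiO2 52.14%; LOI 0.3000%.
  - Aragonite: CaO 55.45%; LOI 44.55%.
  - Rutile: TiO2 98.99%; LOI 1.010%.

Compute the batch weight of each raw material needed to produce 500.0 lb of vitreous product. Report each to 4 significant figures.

Batch per 500.0 lb vitreous product:
  Zircon sand: 6.838 lb
  CaSiO3: 468.7 lb
  Aragonite: 29.01 lb
  Rutile: 9.890 lb
Total batch = 514.4 lb; LOI loss = 14.44 lb; yield = 97.19%

Every computation keeps full precision from start to finish — working values are printed, rounded to four significant figures, at each printed step; a single rounding produces each reported number. The derived quantities, including glass mass, yield, the totals, LOI, the four compositions, are computed starting from the weights on 500.0 lb of glass in full precision exactly as printed in the problem or the answer.
Oxide-by-oxide targets in 500.0 lb vitreous product:
  CaO: 47.80% × 500.0 = 239.0 lb
  SiO2: 49.32% × 500.0 = 246.6 lb
  ZrO2: 0.9223% × 500.0 = 4.611 lb
  TiO2: 1.958% × 500.0 = 9.790 lb
Sums-versus-targets review on the weights just shown, against the basis in use (every target is met by its sum up to rounding of the answer):
  CaO: 468.7·0.4756 + 29.01·0.5545 = 239.0 lb (target 239.0 lb)
  SiO2: 6.838·0.3246 + 468.7·0.5214 = 246.6 lb (target 246.6 lb)
  ZrO2: 6.838·0.6744 = 4.612 lb (target 4.611 lb)
  TiO2: 9.890·0.9899 = 9.790 lb (target 9.790 lb)
Glass-mass sanity pass: batch total minus LOI = 500.0 lb (the Σ of target masses is 500.0 lb; against the stated basis, 500.0 lb — deltas are rounding alone).
Adding the batch up: Σ batch = 514.4 lb; loss to ignition Σ batch·LOI = 14.44 lb; yield = glass ÷ total batch = 97.19%.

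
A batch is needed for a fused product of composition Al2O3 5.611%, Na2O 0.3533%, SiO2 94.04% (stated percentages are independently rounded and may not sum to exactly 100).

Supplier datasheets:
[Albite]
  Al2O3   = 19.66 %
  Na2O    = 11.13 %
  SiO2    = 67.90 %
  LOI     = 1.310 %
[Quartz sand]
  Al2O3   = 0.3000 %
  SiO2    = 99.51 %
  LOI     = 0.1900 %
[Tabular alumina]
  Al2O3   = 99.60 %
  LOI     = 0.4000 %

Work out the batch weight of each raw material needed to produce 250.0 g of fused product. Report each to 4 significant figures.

Batch per 250.0 g fused product:
  Albite: 7.936 g
  Quartz sand: 230.8 g
  Tabular alumina: 11.82 g
Total batch = 250.6 g; LOI loss = 0.5898 g; yield = 99.76%

Rounding to 4 significant figures applies to every mid-chain value as shown — each numeric step holds full float precision at all times. Each reported number takes exactly one rounding. Derived quantities are re-derived from the weighed amounts on 250.0 g of glass at full float precision (ignition loss, glass mass, the totals, the yield, the three compositions), as quoted within either problem or answer.
The oxide mass targets at 250.0 g fused product:
  Al2O3: 5.611% × 250.0 = 14.03 g
  Na2O: 0.3533% × 250.0 = 0.8832 g
  SiO2: 94.04% × 250.0 = 235.1 g
Oxide-by-oxide audit on the weights just shown, at the basis given (sum by sum, the targets are met exact up to rounding of places):
  Al2O3: 7.936·0.1966 + 230.8·0.003000 + 11.82·0.9960 = 14.03 g (target 14.03 g)
  Na2O: 7.936·0.1113 = 0.8833 g (target 0.8832 g)
  SiO2: 7.936·0.6790 + 230.8·0.9951 = 235.1 g (target 235.1 g)
Glass-mass closure: the batch minus its LOI: 250.0 g (oxide target masses add up to 250.0 g; with the basis standing at 250.0 g — deltas are rounding alone).
Adding the batch up: Σ batch = 250.6 g; the LOI term Σ batch·LOI equals 0.5898 g; yield = glass ÷ total batch = 99.76%.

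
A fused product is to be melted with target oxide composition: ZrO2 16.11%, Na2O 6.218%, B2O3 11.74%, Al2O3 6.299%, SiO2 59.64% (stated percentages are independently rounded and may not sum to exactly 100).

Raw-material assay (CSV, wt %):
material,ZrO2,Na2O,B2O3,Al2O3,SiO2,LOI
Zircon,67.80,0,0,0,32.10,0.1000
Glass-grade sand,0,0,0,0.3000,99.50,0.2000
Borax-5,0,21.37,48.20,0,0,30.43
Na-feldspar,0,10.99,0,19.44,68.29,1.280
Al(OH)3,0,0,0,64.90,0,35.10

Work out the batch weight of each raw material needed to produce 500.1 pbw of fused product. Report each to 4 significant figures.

Batch per 500.1 pbw fused product:
  Zircon: 118.8 pbw
  Glass-grade sand: 229.8 pbw
  Borax-5: 121.8 pbw
  Na-feldspar: 46.09 pbw
  Al(OH)3: 33.67 pbw
Total batch = 550.2 pbw; LOI loss = 50.05 pbw; yield = 90.90%

Intermediates appear (rounded to four significant digits) as written; full float precision is kept from start to finish; every reported value receives exactly one rounding; the derived quantities (LOI, the totals, the yield, the five compositions, glass mass) are computed starting from the weights for 500.1 pbw of glass at full float precision as set out in problem or answer.
Target masses of each oxide per 500.1 pbw fused product:
  ZrO2: 16.11% × 500.1 = 80.57 pbw
  Na2O: 6.218% × 500.1 = 31.10 pbw
  B2O3: 11.74% × 500.1 = 58.71 pbw
  Al2O3: 6.299% × 500.1 = 31.50 pbw
  SiO2: 59.64% × 500.1 = 298.3 pbw
Sums-versus-targets review applying the batch weights above, at the basis given (sum by sum, the targets are met given rounding of the digits):
  ZrO2: 118.8·0.6780 = 80.55 pbw (target 80.57 pbw)
  Na2O: 121.8·0.2137 + 46.09·0.1099 = 31.09 pbw (target 31.10 pbw)
  B2O3: 121.8·0.4820 = 58.71 pbw (target 58.71 pbw)
  Al2O3: 229.8·0.003000 + 46.09·0.1944 + 33.67·0.6490 = 31.50 pbw (target 31.50 pbw)
  SiO2: 118.8·0.3210 + 229.8·0.9950 + 46.09·0.6829 = 298.3 pbw (target 298.3 pbw)
Auditing the glass mass value: total charge less LOI = 500.1 pbw (targets for the oxides total 500.1 pbw; basis as stated: 500.1 pbw — rounding explains the deltas).
Batch total: Σ batch = 550.2 pbw; Σ batch·LOI gives LOI loss = 50.05 pbw; yield, glass over the total, = 90.90%.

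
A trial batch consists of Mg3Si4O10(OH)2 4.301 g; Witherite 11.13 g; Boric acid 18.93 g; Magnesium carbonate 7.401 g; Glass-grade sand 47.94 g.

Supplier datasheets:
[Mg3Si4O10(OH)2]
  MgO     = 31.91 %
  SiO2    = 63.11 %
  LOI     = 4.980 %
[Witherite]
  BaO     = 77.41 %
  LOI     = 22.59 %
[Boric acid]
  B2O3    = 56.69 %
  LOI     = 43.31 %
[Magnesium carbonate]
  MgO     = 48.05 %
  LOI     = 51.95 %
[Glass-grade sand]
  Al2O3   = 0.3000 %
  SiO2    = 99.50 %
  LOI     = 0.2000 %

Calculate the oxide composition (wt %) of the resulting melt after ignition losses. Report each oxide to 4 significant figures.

In-progress results are displayed (rounded to four significant figures) in the printout; each numeric step runs at full float precision at every stage. A single rounding yields every reported number. The derived quantities are rebuilt from the batch weights on 74.83 g of glass at full precision (the yield, five oxide percentages, the totals, net glass mass, LOI) exactly as printed in question or answer.
Oxide-by-oxide delivered mass:
  Al2O3: 47.94·0.003000 = 0.1438 g
  MgO: 4.301·0.3191 + 7.401·0.4805 = 4.929 g
  B2O3: 18.93·0.5669 = 10.73 g
  SiO2: 4.301·0.6311 + 47.94·0.9950 = 50.41 g
  BaO: 11.13·0.7741 = 8.616 g
LOI: 4.301·0.04980 + 11.13·0.2259 + 18.93·0.4331 + 7.401·0.5195 + 47.94·0.002000 = 14.87 g
The glass mass, total less LOI, = 89.70 − 14.87 = 74.83 g (the oxide masses sum to this)
oxide / glass × 100 gives the wt %

Glass mass = 74.83 g (batch 89.70 − LOI 14.87).
Composition: Al2O3 0.1922%, MgO 6.586%, B2O3 14.34%, SiO2 67.37%, BaO 11.51%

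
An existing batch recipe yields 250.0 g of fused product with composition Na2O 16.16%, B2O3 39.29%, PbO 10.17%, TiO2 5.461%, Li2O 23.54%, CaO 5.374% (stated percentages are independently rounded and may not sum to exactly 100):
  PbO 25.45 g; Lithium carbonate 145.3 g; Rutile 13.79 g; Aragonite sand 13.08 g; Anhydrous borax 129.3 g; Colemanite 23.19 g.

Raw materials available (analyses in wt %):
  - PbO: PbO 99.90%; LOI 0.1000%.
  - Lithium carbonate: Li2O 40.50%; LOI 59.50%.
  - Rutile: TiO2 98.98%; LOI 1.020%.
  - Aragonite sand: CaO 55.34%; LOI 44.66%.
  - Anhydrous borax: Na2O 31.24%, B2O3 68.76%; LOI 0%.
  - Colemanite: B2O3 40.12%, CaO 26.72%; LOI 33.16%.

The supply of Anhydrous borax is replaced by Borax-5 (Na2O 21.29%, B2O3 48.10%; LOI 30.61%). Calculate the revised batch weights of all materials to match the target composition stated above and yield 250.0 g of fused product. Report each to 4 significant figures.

Values along the way are shown rounded to 4 significant figures within the worked lines; all internal work carries full float precision at every stage — each reported number takes a single rounding — all derived quantities are computed at full float precision (net glass mass, yield, six oxide percentages, the totals, ignition loss) using the weight values on 250.0 g of glass, exactly as shown in the problem or answer text.
Target oxide masses per 250.0 g fused product:
  Na2O: 16.16% × 250.0 = 40.40 g
  B2O3: 39.29% × 250.0 = 98.22 g
  PbO: 10.17% × 250.0 = 25.42 g
  TiO2: 5.461% × 250.0 = 13.65 g
  Li2O: 23.54% × 250.0 = 58.85 g
  CaO: 5.374% × 250.0 = 13.44 g
Mass-balance tally per oxide applying the batch weights above, versus the basis set out (sums match the target masses up to rounding of the answer):
  Na2O: 189.8·0.2129 = 40.41 g (target 40.40 g)
  B2O3: 189.8·0.4810 + 17.32·0.4012 = 98.24 g (target 98.22 g)
  PbO: 25.45·0.9990 = 25.42 g (target 25.42 g)
  TiO2: 13.79·0.9898 = 13.65 g (target 13.65 g)
  Li2O: 145.3·0.4050 = 58.85 g (target 58.85 g)
  CaO: 15.91·0.5534 + 17.32·0.2672 = 13.43 g (target 13.44 g)
Mass balance on the glass: net batch after ignition = 250.0 g (summing oxide targets gives 250.0 g; versus the stated basis of 250.0 g — deltas are rounding alone).
Whole-batch sum: Σ batch = 407.6 g; Σ batch·LOI gives LOI loss = 157.6 g; glass ÷ batch gives a yield of 61.34%.

Revised batch per 250.0 g fused product:
  PbO: 25.45 g
  Lithium carbonate: 145.3 g
  Rutile: 13.79 g
  Aragonite sand: 15.91 g
  Borax-5: 189.8 g
  Colemanite: 17.32 g
Total batch = 407.6 g; LOI loss = 157.6 g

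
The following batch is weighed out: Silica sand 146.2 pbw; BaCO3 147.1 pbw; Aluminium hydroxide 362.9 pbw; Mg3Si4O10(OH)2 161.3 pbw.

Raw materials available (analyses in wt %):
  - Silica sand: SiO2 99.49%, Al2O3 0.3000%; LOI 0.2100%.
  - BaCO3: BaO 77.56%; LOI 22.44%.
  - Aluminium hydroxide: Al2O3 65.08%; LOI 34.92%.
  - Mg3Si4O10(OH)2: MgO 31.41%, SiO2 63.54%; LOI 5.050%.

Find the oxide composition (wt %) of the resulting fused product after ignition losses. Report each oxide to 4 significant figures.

All arithmetic keeps full float precision from first step to last; mid-chain values are shown (rounded to 4 significant figures) across the worked steps; every reported result is rounded a single time; the derived quantities (LOI, net glass mass, totals, yield, four oxide percentages) are re-derived at exact precision from the weighed amounts on 649.3 pbw of glass as they appear in the problem or answer text.
What the batch supplies per oxide:
  BaO: 147.1·0.7756 = 114.1 pbw
  MgO: 161.3·0.3141 = 50.66 pbw
  SiO2: 146.2·0.9949 + 161.3·0.6354 = 247.9 pbw
  Al2O3: 146.2·0.003000 + 362.9·0.6508 = 236.6 pbw
LOI: 146.2·0.002100 + 147.1·0.2244 + 362.9·0.3492 + 161.3·0.05050 = 168.2 pbw
batch − LOI leaves glass = 817.5 − 168.2 = 649.3 pbw (the oxide masses sum to this)
wt % = 100 × oxide mass / glass mass

Glass mass = 649.3 pbw (batch 817.5 − LOI 168.2).
Composition: BaO 17.57%, MgO 7.803%, SiO2 38.19%, Al2O3 36.44%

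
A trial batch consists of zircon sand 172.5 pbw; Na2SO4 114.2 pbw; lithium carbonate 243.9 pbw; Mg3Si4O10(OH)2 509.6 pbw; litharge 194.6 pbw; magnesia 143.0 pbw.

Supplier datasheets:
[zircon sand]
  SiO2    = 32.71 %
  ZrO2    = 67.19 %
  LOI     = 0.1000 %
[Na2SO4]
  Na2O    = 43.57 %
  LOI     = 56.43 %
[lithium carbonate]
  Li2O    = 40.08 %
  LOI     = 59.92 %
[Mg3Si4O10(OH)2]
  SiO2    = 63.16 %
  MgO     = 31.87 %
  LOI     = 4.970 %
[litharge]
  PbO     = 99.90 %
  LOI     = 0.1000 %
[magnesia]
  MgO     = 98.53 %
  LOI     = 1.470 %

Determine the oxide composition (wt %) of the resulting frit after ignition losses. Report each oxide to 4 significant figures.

Values along the way are rounded to four significant figures wherever printed; all internal work runs at full precision in all steps — a single rounding yields every reported figure; derived quantities (ignition loss, the totals, glass mass, six oxide percentages, yield) are carried at exact precision using the weight values per 1139 pbw of glass as written in question or answer.
Per-oxide mass from batch:
  Li2O: 243.9·0.4008 = 97.76 pbw
  SiO2: 172.5·0.3271 + 509.6·0.6316 = 378.3 pbw
  PbO: 194.6·0.9990 = 194.4 pbw
  MgO: 509.6·0.3187 + 143.0·0.9853 = 303.3 pbw
  ZrO2: 172.5·0.6719 = 115.9 pbw
  Na2O: 114.2·0.4357 = 49.76 pbw
LOI: 172.5·0.001000 + 114.2·0.5643 + 243.9·0.5992 + 509.6·0.04970 + 194.6·0.001000 + 143.0·0.01470 = 238.4 pbw
batch − LOI leaves glass = 1378 − 238.4 = 1139 pbw (= the summed oxide contributions)
wt % = oxide mass / glass mass × 100

Glass mass = 1139 pbw (batch 1378 − LOI 238.4).
Composition: Li2O 8.579%, SiO2 33.20%, PbO 17.06%, MgO 26.62%, ZrO2 10.17%, Na2O 4.367%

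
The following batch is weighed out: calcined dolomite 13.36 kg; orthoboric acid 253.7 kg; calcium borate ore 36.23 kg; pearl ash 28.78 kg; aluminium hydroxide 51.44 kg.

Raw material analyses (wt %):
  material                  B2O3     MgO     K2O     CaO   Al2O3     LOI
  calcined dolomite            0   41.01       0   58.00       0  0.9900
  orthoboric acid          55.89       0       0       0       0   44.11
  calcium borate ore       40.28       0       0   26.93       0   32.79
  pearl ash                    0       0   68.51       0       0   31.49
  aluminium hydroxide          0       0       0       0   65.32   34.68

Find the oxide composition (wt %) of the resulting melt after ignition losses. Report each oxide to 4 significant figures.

Glass mass = 232.7 kg (batch 383.5 − LOI 150.8).
Composition: B2O3 67.21%, MgO 2.355%, K2O 8.474%, CaO 7.523%, Al2O3 14.44%

Each numeric step maintains full float precision all the way through; mid-chain values are printed rounded to four significant digits; a single rounding completes every reported figure. Derived quantities (net glass mass, five oxide percentages, yield, LOI, the totals) are recomputed at exact precision using the weight values per 232.7 kg of glass as quoted within the problem or the answer.
Oxide masses out of the charge:
  B2O3: 253.7·0.5589 + 36.23·0.4028 = 156.4 kg
  MgO: 13.36·0.4101 = 5.479 kg
  K2O: 28.78·0.6851 = 19.72 kg
  CaO: 13.36·0.5800 + 36.23·0.2693 = 17.51 kg
  Al2O3: 51.44·0.6532 = 33.60 kg
LOI: 13.36·0.009900 + 253.7·0.4411 + 36.23·0.3279 + 28.78·0.3149 + 51.44·0.3468 = 150.8 kg
Net of LOI, the glass mass = 383.5 − 150.8 = 232.7 kg (consistent with Σ oxide mass)
percent share: oxide ÷ glass, ×100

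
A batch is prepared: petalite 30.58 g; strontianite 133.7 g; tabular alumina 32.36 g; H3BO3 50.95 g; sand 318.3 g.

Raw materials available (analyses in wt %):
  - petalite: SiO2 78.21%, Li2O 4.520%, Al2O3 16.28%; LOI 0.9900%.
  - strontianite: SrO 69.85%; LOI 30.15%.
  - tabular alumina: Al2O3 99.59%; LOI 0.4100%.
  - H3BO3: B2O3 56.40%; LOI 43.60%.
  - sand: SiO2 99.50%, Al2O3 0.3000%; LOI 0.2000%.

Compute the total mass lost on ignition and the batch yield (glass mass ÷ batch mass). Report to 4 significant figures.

LOI loss = 63.60 g; glass = 502.3 g; yield = 88.76%

The whole derivation holds full float precision through every step — working values are displayed (rounded to 4 significant digits) across the worked steps; each reported result is rounded a single time; all derived quantities (five oxide percentages, the yield, totals, net glass mass, ignition loss) are recomputed from the weighed amounts at 502.3 g of glass in full precision, exactly as printed in either problem or answer.
Material-by-material LOI:
  petalite: 30.58 × 0.009900 = 0.3027 g
  strontianite: 133.7 × 0.3015 = 40.31 g
  tabular alumina: 32.36 × 0.004100 = 0.1327 g
  H3BO3: 50.95 × 0.4360 = 22.21 g
  sand: 318.3 × 0.002000 = 0.6366 g
Total LOI = 63.60 g
Glass = batch − LOI = 565.9 − 63.60 = 502.3 g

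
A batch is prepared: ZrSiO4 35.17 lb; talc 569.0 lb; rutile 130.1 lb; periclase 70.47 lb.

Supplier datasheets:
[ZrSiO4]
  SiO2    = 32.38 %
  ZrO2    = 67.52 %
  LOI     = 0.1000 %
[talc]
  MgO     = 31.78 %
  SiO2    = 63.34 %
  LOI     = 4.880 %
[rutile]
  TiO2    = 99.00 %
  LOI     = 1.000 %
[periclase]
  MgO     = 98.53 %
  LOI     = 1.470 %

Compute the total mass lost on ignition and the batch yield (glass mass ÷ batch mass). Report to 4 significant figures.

The intermediate values are displayed (rounded to four significant digits) in the printout — all internal work keeps exact precision at each step — a single rounding completes every reported figure; the derived quantities are carried from the weighed amounts per 774.6 lb of glass at full float precision (glass mass, the four compositions, yield, ignition loss, totals) as set out in question or answer.
Material-by-material LOI:
  ZrSiO4: 35.17 × 0.001000 = 0.03517 lb
  talc: 569.0 × 0.04880 = 27.77 lb
  rutile: 130.1 × 0.01000 = 1.301 lb
  periclase: 70.47 × 0.01470 = 1.036 lb
Total LOI = 30.14 lb
Glass = batch − LOI = 804.7 − 30.14 = 774.6 lb

LOI loss = 30.14 lb; glass = 774.6 lb; yield = 96.25%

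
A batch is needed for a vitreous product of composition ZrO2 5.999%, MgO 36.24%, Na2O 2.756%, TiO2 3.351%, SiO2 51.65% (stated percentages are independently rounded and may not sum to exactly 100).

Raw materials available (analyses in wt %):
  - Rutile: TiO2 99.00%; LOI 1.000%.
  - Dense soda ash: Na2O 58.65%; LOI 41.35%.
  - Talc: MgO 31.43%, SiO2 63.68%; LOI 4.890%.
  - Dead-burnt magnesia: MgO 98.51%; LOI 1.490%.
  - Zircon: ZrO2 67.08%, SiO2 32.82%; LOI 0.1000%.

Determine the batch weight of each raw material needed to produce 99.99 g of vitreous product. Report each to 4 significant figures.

All internal work holds full float precision through every step; rounding to 4 significant figures applies to each in-between result as displayed. Each reported figure sees exactly one rounding; all derived quantities (the yield, LOI, glass mass, totals, five oxide percentages) are recomputed at full precision from the batch weights on 99.99 g of glass as quoted within question or answer.
Oxide-by-oxide targets in 99.99 g vitreous product:
  ZrO2: 5.999% × 99.99 = 5.998 g
  MgO: 36.24% × 99.99 = 36.24 g
  Na2O: 2.756% × 99.99 = 2.756 g
  TiO2: 3.351% × 99.99 = 3.351 g
  SiO2: 51.65% × 99.99 = 51.64 g
Mass-balance tally per oxide applying the batch weights above, versus the basis set out (every target is met by its sum up to rounding of the answer):
  ZrO2: 8.942·0.6708 = 5.998 g (target 5.998 g)
  MgO: 76.49·0.3143 + 12.38·0.9851 = 36.24 g (target 36.24 g)
  Na2O: 4.699·0.5865 = 2.756 g (target 2.756 g)
  TiO2: 3.385·0.9900 = 3.351 g (target 3.351 g)
  SiO2: 76.49·0.6368 + 8.942·0.3282 = 51.64 g (target 51.64 g)
The glass-mass cross-check: net batch after ignition = 99.99 g (targets for the oxides total 99.99 g; versus the stated basis of 99.99 g — differing by rounding only).
Batch total: Σ batch = 105.9 g; LOI loss = Σ batch·LOI = 5.911 g; as yield: glass ÷ batch → 94.42%.

Batch per 99.99 g vitreous product:
  Rutile: 3.385 g
  Dense soda ash: 4.699 g
  Talc: 76.49 g
  Dead-burnt magnesia: 12.38 g
  Zircon: 8.942 g
Total batch = 105.9 g; LOI loss = 5.911 g; yield = 94.42%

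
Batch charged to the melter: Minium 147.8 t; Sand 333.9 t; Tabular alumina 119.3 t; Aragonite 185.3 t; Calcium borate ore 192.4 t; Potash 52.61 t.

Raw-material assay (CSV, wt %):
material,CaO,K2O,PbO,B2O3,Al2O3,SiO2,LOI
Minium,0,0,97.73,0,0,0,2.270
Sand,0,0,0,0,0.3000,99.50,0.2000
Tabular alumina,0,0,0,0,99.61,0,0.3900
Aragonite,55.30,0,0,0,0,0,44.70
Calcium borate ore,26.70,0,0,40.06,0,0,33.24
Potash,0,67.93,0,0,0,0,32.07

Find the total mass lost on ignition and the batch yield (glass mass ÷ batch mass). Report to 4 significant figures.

LOI loss = 168.1 t; glass = 863.2 t; yield = 83.70%

The intermediate values appear rounded to four significant digits in the working — full precision is carried at every stage. A single rounding finalizes each reported number — the derived quantities (ignition loss, the six compositions, net glass mass, yield, the totals) are carried from the weighed amounts for 863.2 t of glass in exact precision, as they appear in the question or the answer.
Ignition loss by material:
  Minium: 147.8 × 0.02270 = 3.355 t
  Sand: 333.9 × 0.002000 = 0.6678 t
  Tabular alumina: 119.3 × 0.003900 = 0.4653 t
  Aragonite: 185.3 × 0.4470 = 82.83 t
  Calcium borate ore: 192.4 × 0.3324 = 63.95 t
  Potash: 52.61 × 0.3207 = 16.87 t
Total LOI = 168.1 t
Glass = batch − LOI = 1031 − 168.1 = 863.2 t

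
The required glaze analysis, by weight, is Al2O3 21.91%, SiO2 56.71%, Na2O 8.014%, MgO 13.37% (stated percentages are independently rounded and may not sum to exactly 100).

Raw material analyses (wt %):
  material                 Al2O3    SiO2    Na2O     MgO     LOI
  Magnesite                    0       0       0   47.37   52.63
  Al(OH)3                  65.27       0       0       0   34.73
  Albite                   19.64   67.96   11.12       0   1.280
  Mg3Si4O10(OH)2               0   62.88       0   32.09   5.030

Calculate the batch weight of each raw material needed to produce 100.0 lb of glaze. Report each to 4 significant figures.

The whole derivation maintains full float precision through the solve; the intermediate values appear (rounded to 4 significant figures) on the page; each reported result is rounded once only; all derived quantities, which include four oxide percentages, LOI, totals, glass mass, yield, are rebuilt at full precision, as quoted within the question or the answer, from the weighed amounts for 100.0 lb of glass.
The oxide mass targets at 100.0 lb glaze:
  Al2O3: 21.91% × 100.0 = 21.91 lb
  SiO2: 56.71% × 100.0 = 56.71 lb
  Na2O: 8.014% × 100.0 = 8.014 lb
  MgO: 13.37% × 100.0 = 13.37 lb
Oxide-by-oxide audit using the reported weights, for the quoted basis mass (summed amounts equal target values exact up to rounding of places):
  Al2O3: 11.88·0.6527 + 72.07·0.1964 = 21.91 lb (target 21.91 lb)
  SiO2: 72.07·0.6796 + 12.30·0.6288 = 56.71 lb (target 56.71 lb)
  Na2O: 72.07·0.1112 = 8.014 lb (target 8.014 lb)
  MgO: 19.89·0.4737 + 12.30·0.3209 = 13.37 lb (target 13.37 lb)
Consistency of the glass mass: whole batch net of LOI = 100.0 lb (oxide target masses add up to 100.0 lb; stated basis 100.0 lb — a pure rounding effect).
Batch grand total — Σ batch = 116.1 lb; Σ batch·LOI gives LOI loss = 16.14 lb; yield: glass divided by total = 86.11%.

Batch per 100.0 lb glaze:
  Magnesite: 19.89 lb
  Al(OH)3: 11.88 lb
  Albite: 72.07 lb
  Mg3Si4O10(OH)2: 12.30 lb
Total batch = 116.1 lb; LOI loss = 16.14 lb; yield = 86.11%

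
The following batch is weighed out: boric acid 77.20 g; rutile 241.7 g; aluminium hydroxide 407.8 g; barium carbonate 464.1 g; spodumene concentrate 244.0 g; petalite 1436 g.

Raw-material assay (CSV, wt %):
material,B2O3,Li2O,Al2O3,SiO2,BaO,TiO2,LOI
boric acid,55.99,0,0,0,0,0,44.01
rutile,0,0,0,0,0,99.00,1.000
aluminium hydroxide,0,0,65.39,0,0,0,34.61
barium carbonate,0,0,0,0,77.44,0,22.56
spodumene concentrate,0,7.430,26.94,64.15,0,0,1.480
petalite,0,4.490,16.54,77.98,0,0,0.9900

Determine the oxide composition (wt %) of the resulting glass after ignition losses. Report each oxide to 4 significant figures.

All internal work carries exact precision at each step; values along the way appear rounded off to 4 significant figures on the page — every reported figure takes exactly one rounding. All derived quantities (ignition loss, totals, the yield, net glass mass, the six compositions) are computed at full precision from the batch weights per 2571 g of glass, as written in either problem or answer.
Oxide-by-oxide delivered mass:
  B2O3: 77.20·0.5599 = 43.22 g
  Li2O: 244.0·0.07430 + 1436·0.04490 = 82.61 g
  Al2O3: 407.8·0.6539 + 244.0·0.2694 + 1436·0.1654 = 569.9 g
  SiO2: 244.0·0.6415 + 1436·0.7798 = 1276 g
  BaO: 464.1·0.7744 = 359.4 g
  TiO2: 241.7·0.9900 = 239.3 g
LOI: 77.20·0.4401 + 241.7·0.01000 + 407.8·0.3461 + 464.1·0.2256 + 244.0·0.01480 + 1436·0.009900 = 300.1 g
Resulting glass, batch − LOI: 2871 − 300.1 = 2571 g (= the summed oxide contributions)
oxide / glass × 100 gives the wt %

Glass mass = 2571 g (batch 2871 − LOI 300.1).
Composition: B2O3 1.681%, Li2O 3.213%, Al2O3 22.17%, SiO2 49.65%, BaO 13.98%, TiO2 9.308%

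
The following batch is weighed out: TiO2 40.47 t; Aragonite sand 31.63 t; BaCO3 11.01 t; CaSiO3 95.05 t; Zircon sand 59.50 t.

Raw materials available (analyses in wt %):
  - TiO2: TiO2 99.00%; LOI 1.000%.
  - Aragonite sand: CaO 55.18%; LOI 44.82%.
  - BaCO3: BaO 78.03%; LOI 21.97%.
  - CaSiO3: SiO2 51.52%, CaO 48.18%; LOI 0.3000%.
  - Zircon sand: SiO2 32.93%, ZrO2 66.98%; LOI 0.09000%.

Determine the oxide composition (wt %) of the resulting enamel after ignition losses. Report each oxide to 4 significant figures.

All arithmetic holds full precision at every stage — the intermediate values are displayed, rounded to four significant digits, alongside each step. Each reported figure is rounded once only — the derived quantities (glass mass, five oxide percentages, yield, the totals, ignition loss) are computed starting from the weights per 220.3 t of glass at exact precision as written in either problem or answer.
Mass of each oxide from the mix:
  BaO: 11.01·0.7803 = 8.591 t
  SiO2: 95.05·0.5152 + 59.50·0.3293 = 68.56 t
  ZrO2: 59.50·0.6698 = 39.85 t
  TiO2: 40.47·0.9900 = 40.07 t
  CaO: 31.63·0.5518 + 95.05·0.4818 = 63.25 t
LOI: 40.47·0.01000 + 31.63·0.4482 + 11.01·0.2197 + 95.05·0.003000 + 59.50·9.000e-04 = 17.34 t
Glass mass = batch − LOI = 237.7 − 17.34 = 220.3 t (consistent with Σ oxide mass)
wt % = 100 × oxide mass / glass mass

Glass mass = 220.3 t (batch 237.7 − LOI 17.34).
Composition: BaO 3.899%, SiO2 31.12%, ZrO2 18.09%, TiO2 18.18%, CaO 28.71%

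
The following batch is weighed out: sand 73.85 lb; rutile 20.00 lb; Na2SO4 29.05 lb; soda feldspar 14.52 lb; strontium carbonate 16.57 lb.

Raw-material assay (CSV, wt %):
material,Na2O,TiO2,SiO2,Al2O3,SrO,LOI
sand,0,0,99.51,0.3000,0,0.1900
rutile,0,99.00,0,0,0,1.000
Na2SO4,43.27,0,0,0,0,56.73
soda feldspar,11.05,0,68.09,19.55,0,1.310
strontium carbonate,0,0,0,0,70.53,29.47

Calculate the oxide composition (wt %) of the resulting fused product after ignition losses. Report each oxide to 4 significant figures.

Glass mass = 132.1 lb (batch 154.0 − LOI 21.89).
Composition: Na2O 10.73%, TiO2 14.99%, SiO2 63.12%, Al2O3 2.317%, SrO 8.847%

The intermediate values are printed, rounded to four significant figures, as written — each numeric step holds exact precision through the solve — every reported figure is rounded exactly once; derived quantities, which include the yield, net glass mass, LOI, five oxide percentages, the totals, are computed at full float precision, as they appear in the problem or answer text, starting from the weights per 132.1 lb of glass.
Oxide-by-oxide delivered mass:
  Na2O: 29.05·0.4327 + 14.52·0.1105 = 14.17 lb
  TiO2: 20.00·0.9900 = 19.80 lb
  SiO2: 73.85·0.9951 + 14.52·0.6809 = 83.37 lb
  Al2O3: 73.85·0.003000 + 14.52·0.1955 = 3.060 lb
  SrO: 16.57·0.7053 = 11.69 lb
LOI: 73.85·0.001900 + 20.00·0.01000 + 29.05·0.5673 + 14.52·0.01310 + 16.57·0.2947 = 21.89 lb
Glass = total batch minus LOI = 154.0 − 21.89 = 132.1 lb (the oxide masses sum to this)
each wt % is 100 × oxide ÷ glass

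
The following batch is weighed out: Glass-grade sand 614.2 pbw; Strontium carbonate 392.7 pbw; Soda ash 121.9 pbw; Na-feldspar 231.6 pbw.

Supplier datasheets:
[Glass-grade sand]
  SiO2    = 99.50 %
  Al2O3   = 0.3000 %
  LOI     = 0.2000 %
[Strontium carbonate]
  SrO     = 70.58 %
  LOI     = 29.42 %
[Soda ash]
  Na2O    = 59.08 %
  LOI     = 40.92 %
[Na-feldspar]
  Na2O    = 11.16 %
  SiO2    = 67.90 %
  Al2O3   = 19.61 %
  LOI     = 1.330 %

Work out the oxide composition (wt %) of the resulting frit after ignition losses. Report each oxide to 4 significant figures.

The working math maintains full precision at all times — in-progress results are displayed rounded to 4 significant figures within the worked lines; each reported value is rounded just once — all derived quantities are re-derived in full precision (the totals, ignition loss, the four compositions, the yield, net glass mass) starting from the weights on 1191 pbw of glass as they appear in question or answer.
Mass of each oxide from the mix:
  Na2O: 121.9·0.5908 + 231.6·0.1116 = 97.87 pbw
  SrO: 392.7·0.7058 = 277.2 pbw
  SiO2: 614.2·0.9950 + 231.6·0.6790 = 768.4 pbw
  Al2O3: 614.2·0.003000 + 231.6·0.1961 = 47.26 pbw
LOI: 614.2·0.002000 + 392.7·0.2942 + 121.9·0.4092 + 231.6·0.01330 = 169.7 pbw
The glass mass, total less LOI, = 1360 − 169.7 = 1191 pbw (matching Σ of the oxides)
wt % = oxide mass / glass mass × 100

Glass mass = 1191 pbw (batch 1360 − LOI 169.7).
Composition: Na2O 8.219%, SrO 23.28%, SiO2 64.53%, Al2O3 3.969%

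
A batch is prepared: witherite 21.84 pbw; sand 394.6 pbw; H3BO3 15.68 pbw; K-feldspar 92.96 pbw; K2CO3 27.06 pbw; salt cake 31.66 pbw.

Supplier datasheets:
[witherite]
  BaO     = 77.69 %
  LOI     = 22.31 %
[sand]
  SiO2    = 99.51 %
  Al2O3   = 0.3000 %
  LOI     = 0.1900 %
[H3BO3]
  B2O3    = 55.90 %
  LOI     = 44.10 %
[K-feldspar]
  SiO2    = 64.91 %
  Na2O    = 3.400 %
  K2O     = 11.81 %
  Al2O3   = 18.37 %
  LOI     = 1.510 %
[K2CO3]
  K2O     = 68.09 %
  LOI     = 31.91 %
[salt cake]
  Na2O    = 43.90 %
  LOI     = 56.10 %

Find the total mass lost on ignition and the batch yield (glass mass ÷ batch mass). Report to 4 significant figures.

The intermediate values are printed rounded to four significant figures at each printed step. The working math holds exact precision from start to finish; a single rounding completes every reported value — derived quantities, which include six oxide percentages, yield, net glass mass, ignition loss, totals, are rebuilt at exact precision, as set out in the question or the answer, from the weighed amounts for 543.5 pbw of glass.
Loss on ignition, line by line:
  witherite: 21.84 × 0.2231 = 4.873 pbw
  sand: 394.6 × 0.001900 = 0.7497 pbw
  H3BO3: 15.68 × 0.4410 = 6.915 pbw
  K-feldspar: 92.96 × 0.01510 = 1.404 pbw
  K2CO3: 27.06 × 0.3191 = 8.635 pbw
  salt cake: 31.66 × 0.5610 = 17.76 pbw
Total LOI = 40.34 pbw
Glass = batch − LOI = 583.8 − 40.34 = 543.5 pbw

LOI loss = 40.34 pbw; glass = 543.5 pbw; yield = 93.09%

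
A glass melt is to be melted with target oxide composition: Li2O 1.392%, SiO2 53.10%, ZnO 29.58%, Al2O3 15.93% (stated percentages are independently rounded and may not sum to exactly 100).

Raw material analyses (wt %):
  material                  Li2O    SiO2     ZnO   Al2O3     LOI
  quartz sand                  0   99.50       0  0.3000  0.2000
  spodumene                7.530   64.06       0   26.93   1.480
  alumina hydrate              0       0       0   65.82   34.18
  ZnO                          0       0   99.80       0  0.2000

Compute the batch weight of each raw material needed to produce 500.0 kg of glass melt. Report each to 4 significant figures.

Each numeric step holds full precision at every stage — working values appear (rounded to 4 significant figures) in the printout. Exactly one rounding lands on every reported number; all derived quantities, including the four compositions, the totals, glass mass, the yield, LOI, are carried using the weight values for 500.0 kg of glass in exact precision as they appear in the problem or the answer.
Target masses of each oxide per 500.0 kg glass melt:
  Li2O: 1.392% × 500.0 = 6.960 kg
  SiO2: 53.10% × 500.0 = 265.5 kg
  ZnO: 29.58% × 500.0 = 147.9 kg
  Al2O3: 15.93% × 500.0 = 79.65 kg
Balance tally, oxide-wise, given the weights on record, at the basis given (target by target, the sums agree once rounding is allowed for):
  Li2O: 92.43·0.07530 = 6.960 kg (target 6.960 kg)
  SiO2: 207.3·0.9950 + 92.43·0.6406 = 265.5 kg (target 265.5 kg)
  ZnO: 148.2·0.9980 = 147.9 kg (target 147.9 kg)
  Al2O3: 207.3·0.003000 + 92.43·0.2693 + 82.25·0.6582 = 79.65 kg (target 79.65 kg)
Consistency of the glass mass: whole batch net of LOI = 500.0 kg (summing oxide targets gives 500.0 kg; versus the stated basis of 500.0 kg — any gap is answer rounding).
Whole-batch sum: Σ batch = 530.2 kg; Σ batch·LOI gives LOI loss = 30.19 kg; the yield ratio, glass ÷ batch: 94.31%.

Batch per 500.0 kg glass melt:
  quartz sand: 207.3 kg
  spodumene: 92.43 kg
  alumina hydrate: 82.25 kg
  ZnO: 148.2 kg
Total batch = 530.2 kg; LOI loss = 30.19 kg; yield = 94.31%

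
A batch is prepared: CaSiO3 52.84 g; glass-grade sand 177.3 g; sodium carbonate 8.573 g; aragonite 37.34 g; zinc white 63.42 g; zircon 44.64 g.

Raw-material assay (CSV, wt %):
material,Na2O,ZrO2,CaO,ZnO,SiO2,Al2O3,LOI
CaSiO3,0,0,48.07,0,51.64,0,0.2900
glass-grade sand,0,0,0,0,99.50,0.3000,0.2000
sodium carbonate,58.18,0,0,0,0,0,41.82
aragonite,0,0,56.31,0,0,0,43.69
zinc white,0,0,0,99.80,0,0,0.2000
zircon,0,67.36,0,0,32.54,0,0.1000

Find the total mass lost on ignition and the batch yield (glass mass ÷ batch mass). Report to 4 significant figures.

Values along the way are displayed (rounded to 4 significant digits) when written out — the whole derivation holds full float precision throughout; every reported figure takes just one rounding — all derived quantities are recomputed at full precision (the six compositions, the totals, the yield, ignition loss, net glass mass) from the weighed amounts for 363.5 g of glass precisely as stated by question or answer.
Material-by-material LOI:
  CaSiO3: 52.84 × 0.002900 = 0.1532 g
  glass-grade sand: 177.3 × 0.002000 = 0.3546 g
  sodium carbonate: 8.573 × 0.4182 = 3.585 g
  aragonite: 37.34 × 0.4369 = 16.31 g
  zinc white: 63.42 × 0.002000 = 0.1268 g
  zircon: 44.64 × 0.001000 = 0.04464 g
Total LOI = 20.58 g
Glass = batch − LOI = 384.1 − 20.58 = 363.5 g

LOI loss = 20.58 g; glass = 363.5 g; yield = 94.64%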